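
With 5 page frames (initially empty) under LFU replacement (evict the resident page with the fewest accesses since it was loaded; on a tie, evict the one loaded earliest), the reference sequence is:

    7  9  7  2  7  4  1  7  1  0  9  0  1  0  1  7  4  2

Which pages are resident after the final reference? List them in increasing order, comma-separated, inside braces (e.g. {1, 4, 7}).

{0, 1, 2, 4, 7}

7 → fault, frames [7]
9 → fault, frames [7, 9]
7 → hit
2 → fault, frames [7, 9, 2]
7 → hit
4 → fault, frames [7, 9, 2, 4]
1 → fault, frames [7, 9, 2, 4, 1]
7 → hit
1 → hit
0 → fault, evict 9, frames [7, 2, 4, 1, 0]
9 → fault, evict 2, frames [7, 4, 1, 0, 9]
0 → hit
1 → hit
0 → hit
1 → hit
7 → hit
4 → hit
2 → fault, evict 9, frames [7, 4, 1, 0, 2]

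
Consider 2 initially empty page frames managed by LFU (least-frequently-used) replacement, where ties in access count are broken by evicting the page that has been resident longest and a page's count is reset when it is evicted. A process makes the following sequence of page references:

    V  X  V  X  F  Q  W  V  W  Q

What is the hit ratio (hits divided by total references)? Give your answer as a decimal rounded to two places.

0.20

V → fault, frames [V]
X → fault, frames [V, X]
V → hit
X → hit
F → fault, evict V, frames [X, F]
Q → fault, evict F, frames [X, Q]
W → fault, evict Q, frames [X, W]
V → fault, evict W, frames [X, V]
W → fault, evict V, frames [X, W]
Q → fault, evict W, frames [X, Q]
Hits: 2 of 10 references → 2/10 = 0.2000.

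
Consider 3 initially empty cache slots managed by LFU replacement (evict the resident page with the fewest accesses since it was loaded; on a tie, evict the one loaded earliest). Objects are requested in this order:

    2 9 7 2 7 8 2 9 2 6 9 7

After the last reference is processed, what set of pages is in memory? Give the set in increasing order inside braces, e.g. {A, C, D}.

{2, 7, 9}

2: fault, frames (2)
9: fault, frames (2 9)
7: fault, frames (2 9 7)
2: hit
7: hit
8: fault, evict 9, frames (2 7 8)
2: hit
9: fault, evict 8, frames (2 7 9)
2: hit
6: fault, evict 9, frames (2 7 6)
9: fault, evict 6, frames (2 7 9)
7: hit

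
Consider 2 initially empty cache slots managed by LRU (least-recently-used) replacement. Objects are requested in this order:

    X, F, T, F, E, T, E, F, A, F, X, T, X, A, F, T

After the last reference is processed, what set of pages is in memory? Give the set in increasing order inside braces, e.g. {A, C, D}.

X -> fault, frames [X]
F -> fault, frames [X, F]
T -> fault, evict X, frames [F, T]
F -> hit
E -> fault, evict T, frames [F, E]
T -> fault, evict F, frames [E, T]
E -> hit
F -> fault, evict T, frames [E, F]
A -> fault, evict E, frames [F, A]
F -> hit
X -> fault, evict A, frames [F, X]
T -> fault, evict F, frames [X, T]
X -> hit
A -> fault, evict T, frames [X, A]
F -> fault, evict X, frames [A, F]
T -> fault, evict A, frames [F, T]

{F, T}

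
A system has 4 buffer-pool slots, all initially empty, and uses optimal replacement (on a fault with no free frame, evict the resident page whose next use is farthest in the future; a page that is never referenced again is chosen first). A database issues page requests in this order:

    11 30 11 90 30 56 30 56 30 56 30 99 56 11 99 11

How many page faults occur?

5

11 → miss, frames (11)
30 → miss, frames (11 30)
11 → hit
90 → miss, frames (11 30 90)
30 → hit
56 → miss, frames (11 30 90 56)
30 → hit
56 → hit
30 → hit
56 → hit
30 → hit
99 → miss, evict 90, frames (11 30 56 99)
56 → hit
11 → hit
99 → hit
11 → hit
Page faults: 5.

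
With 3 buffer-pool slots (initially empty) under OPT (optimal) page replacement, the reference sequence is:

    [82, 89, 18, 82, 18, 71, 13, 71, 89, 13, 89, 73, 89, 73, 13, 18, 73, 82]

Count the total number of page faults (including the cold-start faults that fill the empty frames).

82 → miss, frames (82)
89 → miss, frames (82 89)
18 → miss, frames (82 89 18)
82 → hit
18 → hit
71 → miss, evict 82, frames (89 18 71)
13 → miss, evict 18, frames (89 71 13)
71 → hit
89 → hit
13 → hit
89 → hit
73 → miss, evict 71, frames (89 13 73)
89 → hit
73 → hit
13 → hit
18 → miss, evict 13, frames (89 73 18)
73 → hit
82 → miss, evict 18, frames (89 73 82)
Page faults: 8.

8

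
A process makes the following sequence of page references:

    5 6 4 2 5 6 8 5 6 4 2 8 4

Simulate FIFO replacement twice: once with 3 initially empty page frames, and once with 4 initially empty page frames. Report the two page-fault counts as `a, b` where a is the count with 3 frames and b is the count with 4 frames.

9, 10

3 frames: F F F F F F F . . F F . . → 9 faults.
4 frames: F F F F . . F F F F F F . → 10 faults.
10 > 9: adding a frame increased faults — Belady's anomaly.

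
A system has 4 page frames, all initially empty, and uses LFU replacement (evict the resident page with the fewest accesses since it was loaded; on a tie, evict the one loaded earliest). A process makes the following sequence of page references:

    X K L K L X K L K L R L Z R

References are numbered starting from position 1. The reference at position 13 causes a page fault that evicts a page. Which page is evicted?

pos 1: X → miss, frames (X)
pos 2: K → miss, frames (X K)
pos 3: L → miss, frames (X K L)
pos 4: K → hit
pos 5: L → hit
pos 6: X → hit
pos 7: K → hit
pos 8: L → hit
pos 9: K → hit
pos 10: L → hit
pos 11: R → miss, frames (X K L R)
pos 12: L → hit
pos 13: Z → miss, evict R, frames (X K L Z)
At position 13, page R is evicted.

R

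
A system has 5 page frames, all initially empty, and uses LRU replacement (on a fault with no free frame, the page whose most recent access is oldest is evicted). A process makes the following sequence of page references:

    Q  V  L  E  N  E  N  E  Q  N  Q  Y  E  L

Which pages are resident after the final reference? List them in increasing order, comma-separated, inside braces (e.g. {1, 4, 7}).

Q -> miss, frames [Q]
V -> miss, frames [Q, V]
L -> miss, frames [Q, V, L]
E -> miss, frames [Q, V, L, E]
N -> miss, frames [Q, V, L, E, N]
E -> hit
N -> hit
E -> hit
Q -> hit
N -> hit
Q -> hit
Y -> miss, evict V, frames [L, E, N, Q, Y]
E -> hit
L -> hit

{E, L, N, Q, Y}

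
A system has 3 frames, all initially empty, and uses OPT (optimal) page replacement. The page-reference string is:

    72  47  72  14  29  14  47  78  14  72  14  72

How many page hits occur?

6

72 → fault, frames {72}
47 → fault, frames {72,47}
72 → hit
14 → fault, frames {72,47,14}
29 → fault, evict 72, frames {47,14,29}
14 → hit
47 → hit
78 → fault, evict 29, frames {47,14,78}
14 → hit
72 → fault, evict 78, frames {47,14,72}
14 → hit
72 → hit
Hits: 6.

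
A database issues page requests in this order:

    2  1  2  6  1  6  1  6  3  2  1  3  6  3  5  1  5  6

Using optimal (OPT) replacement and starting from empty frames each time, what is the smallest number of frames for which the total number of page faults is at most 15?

2

f=1: 18 faults
f=2: 10 faults
f=3: 6 faults
f=4: 5 faults
f=5: 5 faults
Smallest f with faults ≤ 15 is 2.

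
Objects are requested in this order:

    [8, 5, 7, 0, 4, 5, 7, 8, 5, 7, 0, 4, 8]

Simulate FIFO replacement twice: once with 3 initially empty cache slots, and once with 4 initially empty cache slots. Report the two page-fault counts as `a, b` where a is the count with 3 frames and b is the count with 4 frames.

3 frames: F F F F F F F F . . F F . → 10 faults.
4 frames: F F F F F . . F F F F F F → 11 faults.
11 > 10: adding a frame increased faults — Belady's anomaly.

10, 11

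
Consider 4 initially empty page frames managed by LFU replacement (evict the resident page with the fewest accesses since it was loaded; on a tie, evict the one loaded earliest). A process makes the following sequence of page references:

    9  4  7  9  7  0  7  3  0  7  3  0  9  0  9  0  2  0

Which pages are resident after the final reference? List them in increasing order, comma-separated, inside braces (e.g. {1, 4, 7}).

9 -> miss, frames (9)
4 -> miss, frames (9 4)
7 -> miss, frames (9 4 7)
9 -> hit
7 -> hit
0 -> miss, frames (9 4 7 0)
7 -> hit
3 -> miss, evict 4, frames (9 7 0 3)
0 -> hit
7 -> hit
3 -> hit
0 -> hit
9 -> hit
0 -> hit
9 -> hit
0 -> hit
2 -> miss, evict 3, frames (9 7 0 2)
0 -> hit

{0, 2, 7, 9}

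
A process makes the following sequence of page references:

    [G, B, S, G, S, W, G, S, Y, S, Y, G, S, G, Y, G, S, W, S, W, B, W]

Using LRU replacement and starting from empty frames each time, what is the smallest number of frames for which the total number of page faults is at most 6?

4

f=1: 22 faults
f=2: 14 faults
f=3: 7 faults
f=4: 6 faults
f=5: 5 faults
Smallest f with faults ≤ 6 is 4.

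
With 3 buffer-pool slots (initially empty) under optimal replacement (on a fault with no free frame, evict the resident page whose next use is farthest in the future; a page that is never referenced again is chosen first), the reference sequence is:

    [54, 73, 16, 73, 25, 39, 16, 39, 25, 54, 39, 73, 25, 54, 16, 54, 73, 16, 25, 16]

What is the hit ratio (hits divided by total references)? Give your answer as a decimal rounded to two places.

0.55

54: fault, frames [54]
73: fault, frames [54, 73]
16: fault, frames [54, 73, 16]
73: hit
25: fault, evict 73, frames [54, 16, 25]
39: fault, evict 54, frames [16, 25, 39]
16: hit
39: hit
25: hit
54: fault, evict 16, frames [25, 39, 54]
39: hit
73: fault, evict 39, frames [25, 54, 73]
25: hit
54: hit
16: fault, evict 25, frames [54, 73, 16]
54: hit
73: hit
16: hit
25: fault, evict 73, frames [54, 16, 25]
16: hit
Hits: 11 of 20 references → 11/20 = 0.5500.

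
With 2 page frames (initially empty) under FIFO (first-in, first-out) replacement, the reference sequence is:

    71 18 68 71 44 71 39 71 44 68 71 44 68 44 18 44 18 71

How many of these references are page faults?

15

71 -> fault, frames (71)
18 -> fault, frames (71 18)
68 -> fault, evict 71, frames (18 68)
71 -> fault, evict 18, frames (68 71)
44 -> fault, evict 68, frames (71 44)
71 -> hit
39 -> fault, evict 71, frames (44 39)
71 -> fault, evict 44, frames (39 71)
44 -> fault, evict 39, frames (71 44)
68 -> fault, evict 71, frames (44 68)
71 -> fault, evict 44, frames (68 71)
44 -> fault, evict 68, frames (71 44)
68 -> fault, evict 71, frames (44 68)
44 -> hit
18 -> fault, evict 44, frames (68 18)
44 -> fault, evict 68, frames (18 44)
18 -> hit
71 -> fault, evict 18, frames (44 71)
Page faults: 15.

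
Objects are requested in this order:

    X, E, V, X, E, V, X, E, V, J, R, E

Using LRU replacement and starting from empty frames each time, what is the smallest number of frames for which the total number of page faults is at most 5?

4

f=1: 12 faults
f=2: 12 faults
f=3: 6 faults
f=4: 5 faults
f=5: 5 faults
Smallest f with faults ≤ 5 is 4.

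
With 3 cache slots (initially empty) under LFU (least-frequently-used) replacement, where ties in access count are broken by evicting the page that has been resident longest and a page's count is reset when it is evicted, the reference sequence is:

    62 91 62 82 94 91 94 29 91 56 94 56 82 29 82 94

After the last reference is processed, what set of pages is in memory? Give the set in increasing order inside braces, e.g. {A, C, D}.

62: fault, frames [62]
91: fault, frames [62, 91]
62: hit
82: fault, frames [62, 91, 82]
94: fault, evict 91, frames [62, 82, 94]
91: fault, evict 82, frames [62, 94, 91]
94: hit
29: fault, evict 91, frames [62, 94, 29]
91: fault, evict 29, frames [62, 94, 91]
56: fault, evict 91, frames [62, 94, 56]
94: hit
56: hit
82: fault, evict 62, frames [94, 56, 82]
29: fault, evict 82, frames [94, 56, 29]
82: fault, evict 29, frames [94, 56, 82]
94: hit

{56, 82, 94}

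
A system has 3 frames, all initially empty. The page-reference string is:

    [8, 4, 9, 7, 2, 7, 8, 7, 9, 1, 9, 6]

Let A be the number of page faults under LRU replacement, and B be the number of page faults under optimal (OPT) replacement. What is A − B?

Under LRU: F F F F F . F . F F . F → 9 faults.
Under OPT: F F F F F . . . F F . F → 8 faults.
A − B = 9 − 8 = 1.

1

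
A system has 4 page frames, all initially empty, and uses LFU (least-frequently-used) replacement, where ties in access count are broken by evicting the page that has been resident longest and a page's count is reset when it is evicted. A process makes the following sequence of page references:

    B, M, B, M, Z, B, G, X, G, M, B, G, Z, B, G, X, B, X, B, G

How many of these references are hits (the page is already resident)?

B -> fault, frames [B]
M -> fault, frames [B, M]
B -> hit
M -> hit
Z -> fault, frames [B, M, Z]
B -> hit
G -> fault, frames [B, M, Z, G]
X -> fault, evict Z, frames [B, M, G, X]
G -> hit
M -> hit
B -> hit
G -> hit
Z -> fault, evict X, frames [B, M, G, Z]
B -> hit
G -> hit
X -> fault, evict Z, frames [B, M, G, X]
B -> hit
X -> hit
B -> hit
G -> hit
Hits: 13.

13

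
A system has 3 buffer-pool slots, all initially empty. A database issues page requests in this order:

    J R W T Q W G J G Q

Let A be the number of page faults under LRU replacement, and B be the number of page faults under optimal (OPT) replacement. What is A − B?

2

Under LRU: F F F F F . F F . F → 8 faults.
Under OPT: F F F F F . F . . . → 6 faults.
A − B = 8 − 6 = 2.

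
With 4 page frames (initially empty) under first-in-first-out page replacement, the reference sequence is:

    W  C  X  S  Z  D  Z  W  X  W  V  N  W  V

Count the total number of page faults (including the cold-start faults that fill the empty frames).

10

W -> miss, frames {W}
C -> miss, frames {W,C}
X -> miss, frames {W,C,X}
S -> miss, frames {W,C,X,S}
Z -> miss, evict W, frames {C,X,S,Z}
D -> miss, evict C, frames {X,S,Z,D}
Z -> hit
W -> miss, evict X, frames {S,Z,D,W}
X -> miss, evict S, frames {Z,D,W,X}
W -> hit
V -> miss, evict Z, frames {D,W,X,V}
N -> miss, evict D, frames {W,X,V,N}
W -> hit
V -> hit
Page faults: 10.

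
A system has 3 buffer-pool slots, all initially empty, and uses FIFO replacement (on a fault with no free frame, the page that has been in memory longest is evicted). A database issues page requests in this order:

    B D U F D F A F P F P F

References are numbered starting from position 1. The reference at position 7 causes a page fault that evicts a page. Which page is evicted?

pos 1: B -> miss, frames [B]
pos 2: D -> miss, frames [B, D]
pos 3: U -> miss, frames [B, D, U]
pos 4: F -> miss, evict B, frames [D, U, F]
pos 5: D -> hit
pos 6: F -> hit
pos 7: A -> miss, evict D, frames [U, F, A]
At position 7, page D is evicted.

D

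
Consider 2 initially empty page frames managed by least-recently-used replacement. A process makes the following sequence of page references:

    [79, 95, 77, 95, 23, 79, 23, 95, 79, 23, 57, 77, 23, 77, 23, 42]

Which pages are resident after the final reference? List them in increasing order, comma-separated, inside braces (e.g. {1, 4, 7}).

79: miss, frames [79]
95: miss, frames [79, 95]
77: miss, evict 79, frames [95, 77]
95: hit
23: miss, evict 77, frames [95, 23]
79: miss, evict 95, frames [23, 79]
23: hit
95: miss, evict 79, frames [23, 95]
79: miss, evict 23, frames [95, 79]
23: miss, evict 95, frames [79, 23]
57: miss, evict 79, frames [23, 57]
77: miss, evict 23, frames [57, 77]
23: miss, evict 57, frames [77, 23]
77: hit
23: hit
42: miss, evict 77, frames [23, 42]

{23, 42}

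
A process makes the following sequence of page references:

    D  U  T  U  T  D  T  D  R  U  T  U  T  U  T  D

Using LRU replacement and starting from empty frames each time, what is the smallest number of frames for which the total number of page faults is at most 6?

f=1: 16 faults
f=2: 8 faults
f=3: 7 faults
f=4: 4 faults
Smallest f with faults ≤ 6 is 4.

4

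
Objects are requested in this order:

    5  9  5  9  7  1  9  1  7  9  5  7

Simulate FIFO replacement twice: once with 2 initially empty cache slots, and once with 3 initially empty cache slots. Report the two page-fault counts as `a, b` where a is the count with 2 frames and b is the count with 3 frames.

2 frames: F F . . F F F . F . F . → 7 faults.
3 frames: F F . . F F . . . . F . → 5 faults.
5 < 7: adding a frame reduced faults, as is typical.

7, 5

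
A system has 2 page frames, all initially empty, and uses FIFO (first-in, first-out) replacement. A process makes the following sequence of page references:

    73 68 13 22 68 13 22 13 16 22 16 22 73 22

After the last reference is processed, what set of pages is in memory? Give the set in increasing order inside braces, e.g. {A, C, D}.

{22, 73}

73 → fault, frames {73}
68 → fault, frames {73,68}
13 → fault, evict 73, frames {68,13}
22 → fault, evict 68, frames {13,22}
68 → fault, evict 13, frames {22,68}
13 → fault, evict 22, frames {68,13}
22 → fault, evict 68, frames {13,22}
13 → hit
16 → fault, evict 13, frames {22,16}
22 → hit
16 → hit
22 → hit
73 → fault, evict 22, frames {16,73}
22 → fault, evict 16, frames {73,22}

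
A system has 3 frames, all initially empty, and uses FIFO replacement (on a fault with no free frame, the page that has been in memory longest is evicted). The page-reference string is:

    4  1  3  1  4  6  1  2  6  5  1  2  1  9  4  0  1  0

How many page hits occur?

4 -> fault, frames [4]
1 -> fault, frames [4, 1]
3 -> fault, frames [4, 1, 3]
1 -> hit
4 -> hit
6 -> fault, evict 4, frames [1, 3, 6]
1 -> hit
2 -> fault, evict 1, frames [3, 6, 2]
6 -> hit
5 -> fault, evict 3, frames [6, 2, 5]
1 -> fault, evict 6, frames [2, 5, 1]
2 -> hit
1 -> hit
9 -> fault, evict 2, frames [5, 1, 9]
4 -> fault, evict 5, frames [1, 9, 4]
0 -> fault, evict 1, frames [9, 4, 0]
1 -> fault, evict 9, frames [4, 0, 1]
0 -> hit
Hits: 7.

7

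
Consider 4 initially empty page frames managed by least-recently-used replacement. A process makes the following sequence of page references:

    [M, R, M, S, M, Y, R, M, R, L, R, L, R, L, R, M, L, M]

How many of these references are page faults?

M -> miss, frames (M)
R -> miss, frames (M R)
M -> hit
S -> miss, frames (R M S)
M -> hit
Y -> miss, frames (R S M Y)
R -> hit
M -> hit
R -> hit
L -> miss, evict S, frames (Y M R L)
R -> hit
L -> hit
R -> hit
L -> hit
R -> hit
M -> hit
L -> hit
M -> hit
Page faults: 5.

5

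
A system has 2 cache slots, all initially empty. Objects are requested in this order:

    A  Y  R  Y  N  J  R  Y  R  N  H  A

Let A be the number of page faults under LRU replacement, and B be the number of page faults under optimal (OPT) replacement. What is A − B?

1

Under LRU: F F F . F F F F . F F F → 10 faults.
Under OPT: F F F . F F . F . F F F → 9 faults.
A − B = 10 − 9 = 1.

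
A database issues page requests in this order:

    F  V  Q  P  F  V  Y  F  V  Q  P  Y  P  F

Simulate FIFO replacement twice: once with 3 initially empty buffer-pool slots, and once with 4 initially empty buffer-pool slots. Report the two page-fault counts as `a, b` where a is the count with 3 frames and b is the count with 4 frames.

3 frames: F F F F F F F . . F F . . F → 10 faults.
4 frames: F F F F . . F F F F F F . F → 11 faults.
11 > 10: adding a frame increased faults — Belady's anomaly.

10, 11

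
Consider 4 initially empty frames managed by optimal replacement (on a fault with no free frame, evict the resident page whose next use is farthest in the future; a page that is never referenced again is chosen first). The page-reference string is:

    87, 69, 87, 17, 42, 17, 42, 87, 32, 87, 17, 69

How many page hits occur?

87 → fault, frames [87]
69 → fault, frames [87, 69]
87 → hit
17 → fault, frames [87, 69, 17]
42 → fault, frames [87, 69, 17, 42]
17 → hit
42 → hit
87 → hit
32 → fault, evict 42, frames [87, 69, 17, 32]
87 → hit
17 → hit
69 → hit
Hits: 7.

7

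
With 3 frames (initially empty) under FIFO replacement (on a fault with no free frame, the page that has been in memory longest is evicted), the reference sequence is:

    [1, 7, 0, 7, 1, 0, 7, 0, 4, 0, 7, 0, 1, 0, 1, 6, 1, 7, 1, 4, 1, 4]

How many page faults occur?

1: miss, frames {1}
7: miss, frames {1,7}
0: miss, frames {1,7,0}
7: hit
1: hit
0: hit
7: hit
0: hit
4: miss, evict 1, frames {7,0,4}
0: hit
7: hit
0: hit
1: miss, evict 7, frames {0,4,1}
0: hit
1: hit
6: miss, evict 0, frames {4,1,6}
1: hit
7: miss, evict 4, frames {1,6,7}
1: hit
4: miss, evict 1, frames {6,7,4}
1: miss, evict 6, frames {7,4,1}
4: hit
Page faults: 9.

9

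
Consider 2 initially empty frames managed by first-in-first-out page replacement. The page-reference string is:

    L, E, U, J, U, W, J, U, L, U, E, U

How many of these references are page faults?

9

L: miss, frames (L)
E: miss, frames (L E)
U: miss, evict L, frames (E U)
J: miss, evict E, frames (U J)
U: hit
W: miss, evict U, frames (J W)
J: hit
U: miss, evict J, frames (W U)
L: miss, evict W, frames (U L)
U: hit
E: miss, evict U, frames (L E)
U: miss, evict L, frames (E U)
Page faults: 9.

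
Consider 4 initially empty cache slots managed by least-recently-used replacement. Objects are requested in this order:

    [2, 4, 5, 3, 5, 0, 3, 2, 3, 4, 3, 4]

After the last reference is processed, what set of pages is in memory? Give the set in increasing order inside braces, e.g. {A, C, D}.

{0, 2, 3, 4}

2: fault, frames [2]
4: fault, frames [2, 4]
5: fault, frames [2, 4, 5]
3: fault, frames [2, 4, 5, 3]
5: hit
0: fault, evict 2, frames [4, 3, 5, 0]
3: hit
2: fault, evict 4, frames [5, 0, 3, 2]
3: hit
4: fault, evict 5, frames [0, 2, 3, 4]
3: hit
4: hit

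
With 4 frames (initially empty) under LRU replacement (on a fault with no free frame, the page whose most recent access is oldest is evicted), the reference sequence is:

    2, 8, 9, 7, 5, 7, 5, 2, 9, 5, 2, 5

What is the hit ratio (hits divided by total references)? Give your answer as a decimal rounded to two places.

2 -> fault, frames [2]
8 -> fault, frames [2, 8]
9 -> fault, frames [2, 8, 9]
7 -> fault, frames [2, 8, 9, 7]
5 -> fault, evict 2, frames [8, 9, 7, 5]
7 -> hit
5 -> hit
2 -> fault, evict 8, frames [9, 7, 5, 2]
9 -> hit
5 -> hit
2 -> hit
5 -> hit
Hits: 6 of 12 references → 6/12 = 0.5000.

0.50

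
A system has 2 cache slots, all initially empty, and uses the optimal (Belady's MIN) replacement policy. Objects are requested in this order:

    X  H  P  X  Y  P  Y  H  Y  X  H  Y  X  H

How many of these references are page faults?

X: fault, frames [X]
H: fault, frames [X, H]
P: fault, evict H, frames [X, P]
X: hit
Y: fault, evict X, frames [P, Y]
P: hit
Y: hit
H: fault, evict P, frames [Y, H]
Y: hit
X: fault, evict Y, frames [H, X]
H: hit
Y: fault, evict H, frames [X, Y]
X: hit
H: fault, evict Y, frames [X, H]
Page faults: 8.

8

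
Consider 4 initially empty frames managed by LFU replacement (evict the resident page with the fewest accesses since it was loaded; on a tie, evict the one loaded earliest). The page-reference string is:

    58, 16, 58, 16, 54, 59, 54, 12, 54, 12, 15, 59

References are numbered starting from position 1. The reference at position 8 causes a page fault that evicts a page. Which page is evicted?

59

pos 1: 58 → fault, frames {58}
pos 2: 16 → fault, frames {58,16}
pos 3: 58 → hit
pos 4: 16 → hit
pos 5: 54 → fault, frames {58,16,54}
pos 6: 59 → fault, frames {58,16,54,59}
pos 7: 54 → hit
pos 8: 12 → fault, evict 59, frames {58,16,54,12}
At position 8, page 59 is evicted.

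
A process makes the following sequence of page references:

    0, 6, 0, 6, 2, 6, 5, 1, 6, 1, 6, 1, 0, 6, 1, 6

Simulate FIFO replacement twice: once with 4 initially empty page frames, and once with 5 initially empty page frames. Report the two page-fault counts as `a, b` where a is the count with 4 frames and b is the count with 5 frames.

7, 5

4 frames: F F . . F . F F . . . . F F . . → 7 faults.
5 frames: F F . . F . F F . . . . . . . . → 5 faults.
5 < 7: adding a frame reduced faults, as is typical.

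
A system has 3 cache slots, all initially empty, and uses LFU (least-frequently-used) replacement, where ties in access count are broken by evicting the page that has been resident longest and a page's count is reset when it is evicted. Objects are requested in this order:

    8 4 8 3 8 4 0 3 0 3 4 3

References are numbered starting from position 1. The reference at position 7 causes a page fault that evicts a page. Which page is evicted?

3

pos 1: 8 -> fault, frames [8]
pos 2: 4 -> fault, frames [8, 4]
pos 3: 8 -> hit
pos 4: 3 -> fault, frames [8, 4, 3]
pos 5: 8 -> hit
pos 6: 4 -> hit
pos 7: 0 -> fault, evict 3, frames [8, 4, 0]
At position 7, page 3 is evicted.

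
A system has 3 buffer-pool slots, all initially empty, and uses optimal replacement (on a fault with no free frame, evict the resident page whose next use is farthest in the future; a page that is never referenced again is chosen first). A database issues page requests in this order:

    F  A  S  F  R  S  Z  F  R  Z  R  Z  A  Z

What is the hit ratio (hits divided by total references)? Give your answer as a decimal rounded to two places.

F → fault, frames (F)
A → fault, frames (F A)
S → fault, frames (F A S)
F → hit
R → fault, evict A, frames (F S R)
S → hit
Z → fault, evict S, frames (F R Z)
F → hit
R → hit
Z → hit
R → hit
Z → hit
A → fault, evict R, frames (F Z A)
Z → hit
Hits: 8 of 14 references → 8/14 = 0.5714.

0.57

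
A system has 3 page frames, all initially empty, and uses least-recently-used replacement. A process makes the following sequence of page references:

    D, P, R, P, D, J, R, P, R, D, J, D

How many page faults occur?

8

D: miss, frames {D}
P: miss, frames {D,P}
R: miss, frames {D,P,R}
P: hit
D: hit
J: miss, evict R, frames {P,D,J}
R: miss, evict P, frames {D,J,R}
P: miss, evict D, frames {J,R,P}
R: hit
D: miss, evict J, frames {P,R,D}
J: miss, evict P, frames {R,D,J}
D: hit
Page faults: 8.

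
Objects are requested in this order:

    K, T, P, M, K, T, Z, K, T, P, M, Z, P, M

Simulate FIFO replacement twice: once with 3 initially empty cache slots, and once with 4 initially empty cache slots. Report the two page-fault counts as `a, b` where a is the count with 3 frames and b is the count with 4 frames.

9, 10

3 frames: F F F F F F F . . F F . . . → 9 faults.
4 frames: F F F F . . F F F F F F . . → 10 faults.
10 > 9: adding a frame increased faults — Belady's anomaly.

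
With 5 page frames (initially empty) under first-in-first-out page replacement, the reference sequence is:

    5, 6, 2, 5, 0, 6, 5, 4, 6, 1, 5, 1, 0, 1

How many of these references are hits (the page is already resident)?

7

5 -> miss, frames {5}
6 -> miss, frames {5,6}
2 -> miss, frames {5,6,2}
5 -> hit
0 -> miss, frames {5,6,2,0}
6 -> hit
5 -> hit
4 -> miss, frames {5,6,2,0,4}
6 -> hit
1 -> miss, evict 5, frames {6,2,0,4,1}
5 -> miss, evict 6, frames {2,0,4,1,5}
1 -> hit
0 -> hit
1 -> hit
Hits: 7.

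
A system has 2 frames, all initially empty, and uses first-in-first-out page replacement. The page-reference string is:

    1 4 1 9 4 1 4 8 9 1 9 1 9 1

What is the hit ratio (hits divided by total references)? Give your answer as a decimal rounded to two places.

1 -> fault, frames [1]
4 -> fault, frames [1, 4]
1 -> hit
9 -> fault, evict 1, frames [4, 9]
4 -> hit
1 -> fault, evict 4, frames [9, 1]
4 -> fault, evict 9, frames [1, 4]
8 -> fault, evict 1, frames [4, 8]
9 -> fault, evict 4, frames [8, 9]
1 -> fault, evict 8, frames [9, 1]
9 -> hit
1 -> hit
9 -> hit
1 -> hit
Hits: 6 of 14 references → 6/14 = 0.4286.

0.43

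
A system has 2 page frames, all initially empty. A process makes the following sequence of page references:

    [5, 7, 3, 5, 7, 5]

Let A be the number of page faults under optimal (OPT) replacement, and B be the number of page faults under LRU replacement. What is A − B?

Under OPT: F F F . F . → 4 faults.
Under LRU: F F F F F . → 5 faults.
A − B = 4 − 5 = -1.

-1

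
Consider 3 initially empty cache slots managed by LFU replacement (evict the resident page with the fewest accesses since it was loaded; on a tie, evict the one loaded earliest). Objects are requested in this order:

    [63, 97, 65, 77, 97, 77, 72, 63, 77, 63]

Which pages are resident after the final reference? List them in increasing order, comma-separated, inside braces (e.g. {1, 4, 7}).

{63, 77, 97}

63: fault, frames (63)
97: fault, frames (63 97)
65: fault, frames (63 97 65)
77: fault, evict 63, frames (97 65 77)
97: hit
77: hit
72: fault, evict 65, frames (97 77 72)
63: fault, evict 72, frames (97 77 63)
77: hit
63: hit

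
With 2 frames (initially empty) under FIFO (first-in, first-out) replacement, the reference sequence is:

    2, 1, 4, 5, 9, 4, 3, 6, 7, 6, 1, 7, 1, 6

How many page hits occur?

3

2 → miss, frames [2]
1 → miss, frames [2, 1]
4 → miss, evict 2, frames [1, 4]
5 → miss, evict 1, frames [4, 5]
9 → miss, evict 4, frames [5, 9]
4 → miss, evict 5, frames [9, 4]
3 → miss, evict 9, frames [4, 3]
6 → miss, evict 4, frames [3, 6]
7 → miss, evict 3, frames [6, 7]
6 → hit
1 → miss, evict 6, frames [7, 1]
7 → hit
1 → hit
6 → miss, evict 7, frames [1, 6]
Hits: 3.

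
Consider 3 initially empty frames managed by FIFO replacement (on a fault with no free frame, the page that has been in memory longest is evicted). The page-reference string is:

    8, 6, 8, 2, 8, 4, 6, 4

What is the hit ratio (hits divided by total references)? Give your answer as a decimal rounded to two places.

8 → miss, frames [8]
6 → miss, frames [8, 6]
8 → hit
2 → miss, frames [8, 6, 2]
8 → hit
4 → miss, evict 8, frames [6, 2, 4]
6 → hit
4 → hit
Hits: 4 of 8 references → 4/8 = 0.5000.

0.50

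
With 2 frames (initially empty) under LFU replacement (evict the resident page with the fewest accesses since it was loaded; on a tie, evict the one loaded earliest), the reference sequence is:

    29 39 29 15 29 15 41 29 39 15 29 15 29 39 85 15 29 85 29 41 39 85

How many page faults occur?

29: fault, frames (29)
39: fault, frames (29 39)
29: hit
15: fault, evict 39, frames (29 15)
29: hit
15: hit
41: fault, evict 15, frames (29 41)
29: hit
39: fault, evict 41, frames (29 39)
15: fault, evict 39, frames (29 15)
29: hit
15: hit
29: hit
39: fault, evict 15, frames (29 39)
85: fault, evict 39, frames (29 85)
15: fault, evict 85, frames (29 15)
29: hit
85: fault, evict 15, frames (29 85)
29: hit
41: fault, evict 85, frames (29 41)
39: fault, evict 41, frames (29 39)
85: fault, evict 39, frames (29 85)
Page faults: 13.

13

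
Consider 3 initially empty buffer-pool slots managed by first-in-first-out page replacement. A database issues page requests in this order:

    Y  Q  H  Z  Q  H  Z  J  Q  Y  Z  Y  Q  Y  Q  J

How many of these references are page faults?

9

Y -> fault, frames {Y}
Q -> fault, frames {Y,Q}
H -> fault, frames {Y,Q,H}
Z -> fault, evict Y, frames {Q,H,Z}
Q -> hit
H -> hit
Z -> hit
J -> fault, evict Q, frames {H,Z,J}
Q -> fault, evict H, frames {Z,J,Q}
Y -> fault, evict Z, frames {J,Q,Y}
Z -> fault, evict J, frames {Q,Y,Z}
Y -> hit
Q -> hit
Y -> hit
Q -> hit
J -> fault, evict Q, frames {Y,Z,J}
Page faults: 9.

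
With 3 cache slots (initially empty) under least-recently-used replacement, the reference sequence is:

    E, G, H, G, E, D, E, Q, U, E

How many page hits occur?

E → fault, frames (E)
G → fault, frames (E G)
H → fault, frames (E G H)
G → hit
E → hit
D → fault, evict H, frames (G E D)
E → hit
Q → fault, evict G, frames (D E Q)
U → fault, evict D, frames (E Q U)
E → hit
Hits: 4.

4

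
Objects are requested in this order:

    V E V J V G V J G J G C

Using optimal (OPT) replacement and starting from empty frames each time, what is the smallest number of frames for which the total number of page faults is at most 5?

f=1: 12 faults
f=2: 6 faults
f=3: 5 faults
f=4: 5 faults
f=5: 5 faults
Smallest f with faults ≤ 5 is 3.

3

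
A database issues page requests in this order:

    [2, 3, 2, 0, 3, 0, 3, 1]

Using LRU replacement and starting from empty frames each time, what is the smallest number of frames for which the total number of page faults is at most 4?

f=1: 8 faults
f=2: 5 faults
f=3: 4 faults
f=4: 4 faults
Smallest f with faults ≤ 4 is 3.

3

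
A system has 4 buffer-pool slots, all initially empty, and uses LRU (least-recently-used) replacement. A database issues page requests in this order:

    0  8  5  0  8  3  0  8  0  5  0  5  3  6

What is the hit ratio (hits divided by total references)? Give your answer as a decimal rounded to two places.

0.64

0: fault, frames [0]
8: fault, frames [0, 8]
5: fault, frames [0, 8, 5]
0: hit
8: hit
3: fault, frames [5, 0, 8, 3]
0: hit
8: hit
0: hit
5: hit
0: hit
5: hit
3: hit
6: fault, evict 8, frames [0, 5, 3, 6]
Hits: 9 of 14 references → 9/14 = 0.6429.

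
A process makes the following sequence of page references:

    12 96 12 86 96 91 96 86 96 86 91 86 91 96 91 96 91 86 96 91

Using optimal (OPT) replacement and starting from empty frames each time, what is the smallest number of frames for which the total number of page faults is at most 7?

f=1: 20 faults
f=2: 9 faults
f=3: 4 faults
f=4: 4 faults
Smallest f with faults ≤ 7 is 3.

3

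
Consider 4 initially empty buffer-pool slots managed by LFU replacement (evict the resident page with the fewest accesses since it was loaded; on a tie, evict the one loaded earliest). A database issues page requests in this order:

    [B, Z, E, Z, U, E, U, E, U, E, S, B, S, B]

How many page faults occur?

B -> miss, frames {B}
Z -> miss, frames {B,Z}
E -> miss, frames {B,Z,E}
Z -> hit
U -> miss, frames {B,Z,E,U}
E -> hit
U -> hit
E -> hit
U -> hit
E -> hit
S -> miss, evict B, frames {Z,E,U,S}
B -> miss, evict S, frames {Z,E,U,B}
S -> miss, evict B, frames {Z,E,U,S}
B -> miss, evict S, frames {Z,E,U,B}
Page faults: 8.

8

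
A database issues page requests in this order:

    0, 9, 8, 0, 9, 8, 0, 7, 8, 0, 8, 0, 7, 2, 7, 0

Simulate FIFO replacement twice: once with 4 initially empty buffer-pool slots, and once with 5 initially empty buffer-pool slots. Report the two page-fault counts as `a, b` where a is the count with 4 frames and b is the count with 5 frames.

4 frames: F F F . . . . F . . . . . F . F → 6 faults.
5 frames: F F F . . . . F . . . . . F . . → 5 faults.
5 < 6: adding a frame reduced faults, as is typical.

6, 5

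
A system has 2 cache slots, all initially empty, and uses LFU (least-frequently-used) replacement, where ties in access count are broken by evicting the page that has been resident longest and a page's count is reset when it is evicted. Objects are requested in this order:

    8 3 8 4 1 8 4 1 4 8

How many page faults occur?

7

8 -> fault, frames (8)
3 -> fault, frames (8 3)
8 -> hit
4 -> fault, evict 3, frames (8 4)
1 -> fault, evict 4, frames (8 1)
8 -> hit
4 -> fault, evict 1, frames (8 4)
1 -> fault, evict 4, frames (8 1)
4 -> fault, evict 1, frames (8 4)
8 -> hit
Page faults: 7.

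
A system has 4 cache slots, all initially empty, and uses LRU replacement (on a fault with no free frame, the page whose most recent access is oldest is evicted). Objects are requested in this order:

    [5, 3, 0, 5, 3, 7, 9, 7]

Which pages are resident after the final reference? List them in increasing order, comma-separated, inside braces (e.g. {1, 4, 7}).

{3, 5, 7, 9}

5 → fault, frames {5}
3 → fault, frames {5,3}
0 → fault, frames {5,3,0}
5 → hit
3 → hit
7 → fault, frames {0,5,3,7}
9 → fault, evict 0, frames {5,3,7,9}
7 → hit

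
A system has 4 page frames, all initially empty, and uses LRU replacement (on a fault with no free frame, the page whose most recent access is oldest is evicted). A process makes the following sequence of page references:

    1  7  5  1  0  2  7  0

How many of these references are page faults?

6

1 -> miss, frames {1}
7 -> miss, frames {1,7}
5 -> miss, frames {1,7,5}
1 -> hit
0 -> miss, frames {7,5,1,0}
2 -> miss, evict 7, frames {5,1,0,2}
7 -> miss, evict 5, frames {1,0,2,7}
0 -> hit
Page faults: 6.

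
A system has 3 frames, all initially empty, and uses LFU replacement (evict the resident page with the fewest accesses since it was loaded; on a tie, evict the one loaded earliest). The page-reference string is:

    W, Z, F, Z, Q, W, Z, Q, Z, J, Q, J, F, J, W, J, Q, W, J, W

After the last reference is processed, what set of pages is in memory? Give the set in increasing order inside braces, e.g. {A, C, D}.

{Q, W, Z}

W: miss, frames {W}
Z: miss, frames {W,Z}
F: miss, frames {W,Z,F}
Z: hit
Q: miss, evict W, frames {Z,F,Q}
W: miss, evict F, frames {Z,Q,W}
Z: hit
Q: hit
Z: hit
J: miss, evict W, frames {Z,Q,J}
Q: hit
J: hit
F: miss, evict J, frames {Z,Q,F}
J: miss, evict F, frames {Z,Q,J}
W: miss, evict J, frames {Z,Q,W}
J: miss, evict W, frames {Z,Q,J}
Q: hit
W: miss, evict J, frames {Z,Q,W}
J: miss, evict W, frames {Z,Q,J}
W: miss, evict J, frames {Z,Q,W}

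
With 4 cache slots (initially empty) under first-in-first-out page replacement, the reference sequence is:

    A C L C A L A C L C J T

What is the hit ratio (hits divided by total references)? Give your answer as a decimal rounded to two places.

A: miss, frames (A)
C: miss, frames (A C)
L: miss, frames (A C L)
C: hit
A: hit
L: hit
A: hit
C: hit
L: hit
C: hit
J: miss, frames (A C L J)
T: miss, evict A, frames (C L J T)
Hits: 7 of 12 references → 7/12 = 0.5833.

0.58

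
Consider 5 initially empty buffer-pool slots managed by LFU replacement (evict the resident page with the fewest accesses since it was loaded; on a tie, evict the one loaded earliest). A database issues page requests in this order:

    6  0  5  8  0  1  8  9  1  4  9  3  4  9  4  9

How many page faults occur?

9

6 → fault, frames (6)
0 → fault, frames (6 0)
5 → fault, frames (6 0 5)
8 → fault, frames (6 0 5 8)
0 → hit
1 → fault, frames (6 0 5 8 1)
8 → hit
9 → fault, evict 6, frames (0 5 8 1 9)
1 → hit
4 → fault, evict 5, frames (0 8 1 9 4)
9 → hit
3 → fault, evict 4, frames (0 8 1 9 3)
4 → fault, evict 3, frames (0 8 1 9 4)
9 → hit
4 → hit
9 → hit
Page faults: 9.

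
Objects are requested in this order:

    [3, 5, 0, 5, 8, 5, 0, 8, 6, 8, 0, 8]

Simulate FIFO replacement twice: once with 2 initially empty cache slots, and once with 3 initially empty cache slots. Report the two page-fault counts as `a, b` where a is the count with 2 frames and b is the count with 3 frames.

10, 5

2 frames: F F F . F F F F F . F F → 10 faults.
3 frames: F F F . F . . . F . . . → 5 faults.
5 < 10: adding a frame reduced faults, as is typical.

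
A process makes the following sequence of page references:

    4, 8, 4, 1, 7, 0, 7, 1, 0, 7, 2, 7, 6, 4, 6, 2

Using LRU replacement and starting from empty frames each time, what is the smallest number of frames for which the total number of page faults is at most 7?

f=1: 16 faults
f=2: 12 faults
f=3: 9 faults
f=4: 8 faults
f=5: 8 faults
f=6: 7 faults
f=7: 7 faults
Smallest f with faults ≤ 7 is 6.

6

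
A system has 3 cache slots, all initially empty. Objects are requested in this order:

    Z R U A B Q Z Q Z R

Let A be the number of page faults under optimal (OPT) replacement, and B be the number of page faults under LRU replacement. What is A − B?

-2

Under OPT: F F F F F F . . . . → 6 faults.
Under LRU: F F F F F F F . . F → 8 faults.
A − B = 6 − 8 = -2.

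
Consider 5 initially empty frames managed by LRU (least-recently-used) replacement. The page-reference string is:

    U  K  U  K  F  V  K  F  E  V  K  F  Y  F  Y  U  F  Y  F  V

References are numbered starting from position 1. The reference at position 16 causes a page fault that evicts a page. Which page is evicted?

pos 1: U: fault, frames [U]
pos 2: K: fault, frames [U, K]
pos 3: U: hit
pos 4: K: hit
pos 5: F: fault, frames [U, K, F]
pos 6: V: fault, frames [U, K, F, V]
pos 7: K: hit
pos 8: F: hit
pos 9: E: fault, frames [U, V, K, F, E]
pos 10: V: hit
pos 11: K: hit
pos 12: F: hit
pos 13: Y: fault, evict U, frames [E, V, K, F, Y]
pos 14: F: hit
pos 15: Y: hit
pos 16: U: fault, evict E, frames [V, K, F, Y, U]
At position 16, page E is evicted.

E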